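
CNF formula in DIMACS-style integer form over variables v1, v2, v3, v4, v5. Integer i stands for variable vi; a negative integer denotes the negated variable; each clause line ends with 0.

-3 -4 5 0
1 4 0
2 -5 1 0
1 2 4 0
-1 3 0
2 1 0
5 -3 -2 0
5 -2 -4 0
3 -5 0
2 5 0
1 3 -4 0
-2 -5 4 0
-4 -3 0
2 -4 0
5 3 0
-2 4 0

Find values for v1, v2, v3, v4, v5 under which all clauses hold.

v1 = True, v2 = False, v3 = True, v4 = False, v5 = True

Set v1 = True and propagate.
  then v3 is forced to True.
  then v4 is forced to False.
  then v2 is forced to False.
  then v5 is forced to True.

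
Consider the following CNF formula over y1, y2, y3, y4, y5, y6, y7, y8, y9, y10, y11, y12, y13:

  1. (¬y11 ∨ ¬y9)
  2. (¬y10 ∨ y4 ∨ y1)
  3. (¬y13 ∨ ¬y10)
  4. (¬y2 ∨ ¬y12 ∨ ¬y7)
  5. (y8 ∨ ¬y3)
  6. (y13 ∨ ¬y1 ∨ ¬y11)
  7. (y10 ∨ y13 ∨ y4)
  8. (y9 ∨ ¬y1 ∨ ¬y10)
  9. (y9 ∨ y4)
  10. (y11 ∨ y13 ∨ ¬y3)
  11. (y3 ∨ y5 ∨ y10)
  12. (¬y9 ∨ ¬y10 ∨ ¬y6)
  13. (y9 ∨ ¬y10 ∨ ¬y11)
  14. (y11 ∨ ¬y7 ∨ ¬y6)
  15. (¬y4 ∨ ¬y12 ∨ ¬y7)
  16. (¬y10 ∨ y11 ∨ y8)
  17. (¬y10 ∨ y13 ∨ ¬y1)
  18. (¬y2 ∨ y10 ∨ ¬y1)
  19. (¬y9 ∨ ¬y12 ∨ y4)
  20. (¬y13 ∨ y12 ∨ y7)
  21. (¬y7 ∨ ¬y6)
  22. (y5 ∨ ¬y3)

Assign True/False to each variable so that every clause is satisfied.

y1=True, y2=False, y3=False, y4=True, y5=True, y6=False, y7=True, y8=False, y9=True, y10=False, y11=False, y12=False, y13=True

Pure literal: y2 appears only negated; assign y2 = False.
Pure literal: y5 appears only positively; assign y5 = True.
Branch on y1: take y1 = True.
Branch on y3: take y3 = False.
The remaining clauses are satisfied by y4 = True, y6 = False, y7 = True, y8 = False, y9 = True, y10 = False, y11 = False, y12 = False, y13 = True.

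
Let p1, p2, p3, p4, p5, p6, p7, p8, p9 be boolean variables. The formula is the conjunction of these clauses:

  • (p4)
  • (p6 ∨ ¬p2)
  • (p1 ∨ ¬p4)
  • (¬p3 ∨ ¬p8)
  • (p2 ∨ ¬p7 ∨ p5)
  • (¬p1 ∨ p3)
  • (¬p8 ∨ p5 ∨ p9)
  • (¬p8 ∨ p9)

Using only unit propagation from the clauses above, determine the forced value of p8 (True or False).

False

(p4) stands alone — p4 = True.
From (p1 ∨ ¬p4) and p4 = True: p1 = True.
(p3 ∨ ¬p1): since p1 = True, the clause reduces to (p3). p3 = True.
In (¬p3 ∨ ¬p8), ¬p3 is now false; ¬p8 must hold, so p8 = False.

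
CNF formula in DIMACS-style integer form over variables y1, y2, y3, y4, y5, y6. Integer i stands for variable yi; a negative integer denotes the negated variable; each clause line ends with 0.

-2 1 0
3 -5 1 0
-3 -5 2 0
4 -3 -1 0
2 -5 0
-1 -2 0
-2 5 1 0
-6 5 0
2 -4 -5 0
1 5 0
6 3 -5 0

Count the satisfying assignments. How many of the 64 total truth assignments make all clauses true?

The models are:
  y1=1 y2=0 y3=0 y4=0 y5=0 y6=0
  y1=1 y2=0 y3=0 y4=1 y5=0 y6=0
  y1=1 y2=0 y3=1 y4=1 y5=0 y6=0
Count: 3.

3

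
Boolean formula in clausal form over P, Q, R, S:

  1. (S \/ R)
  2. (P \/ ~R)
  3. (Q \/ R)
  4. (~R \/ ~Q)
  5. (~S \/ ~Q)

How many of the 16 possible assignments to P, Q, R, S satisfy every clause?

2

The models are:
  P=T Q=F R=T S=F
  P=T Q=F R=T S=T
That's 2 in total.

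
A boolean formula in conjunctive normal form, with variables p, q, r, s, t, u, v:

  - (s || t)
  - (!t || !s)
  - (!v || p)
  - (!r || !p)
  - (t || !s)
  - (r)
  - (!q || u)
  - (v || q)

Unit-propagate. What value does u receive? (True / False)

(r) stands alone — r = True.
(!r || !p): since r = True, the clause reduces to (!p). p = False.
(!v || p): since p = False, the clause reduces to (!v). v = False.
(q || v): since v = False, the clause reduces to (q). q = True.
In (u || !q), !q is now false; u must hold, so u = True.

True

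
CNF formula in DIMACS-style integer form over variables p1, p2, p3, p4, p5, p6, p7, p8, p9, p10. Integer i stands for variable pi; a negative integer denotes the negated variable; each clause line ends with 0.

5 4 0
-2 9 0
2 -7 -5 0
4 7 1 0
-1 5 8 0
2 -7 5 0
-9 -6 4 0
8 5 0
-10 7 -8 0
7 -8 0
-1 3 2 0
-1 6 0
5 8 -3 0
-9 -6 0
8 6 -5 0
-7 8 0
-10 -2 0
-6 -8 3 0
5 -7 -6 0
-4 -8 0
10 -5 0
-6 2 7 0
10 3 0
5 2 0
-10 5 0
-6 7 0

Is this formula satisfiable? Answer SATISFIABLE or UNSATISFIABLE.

UNSATISFIABLE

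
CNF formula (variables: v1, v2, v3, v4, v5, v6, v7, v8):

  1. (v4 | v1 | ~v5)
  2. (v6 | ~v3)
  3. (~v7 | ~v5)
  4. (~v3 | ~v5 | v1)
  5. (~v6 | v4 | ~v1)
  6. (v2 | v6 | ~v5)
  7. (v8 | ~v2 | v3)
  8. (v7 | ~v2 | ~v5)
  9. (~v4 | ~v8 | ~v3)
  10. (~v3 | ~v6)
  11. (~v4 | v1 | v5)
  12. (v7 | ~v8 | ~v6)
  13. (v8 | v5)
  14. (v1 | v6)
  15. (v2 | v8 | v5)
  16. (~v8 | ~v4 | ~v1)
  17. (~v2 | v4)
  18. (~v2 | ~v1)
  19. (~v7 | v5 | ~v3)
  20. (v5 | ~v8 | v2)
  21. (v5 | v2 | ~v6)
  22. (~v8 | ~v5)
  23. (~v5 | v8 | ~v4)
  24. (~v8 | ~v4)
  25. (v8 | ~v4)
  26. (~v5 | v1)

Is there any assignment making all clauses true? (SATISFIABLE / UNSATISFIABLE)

v5 = True:
  propagation gives v7=False, v2=False, v6=True, v3=False; an empty clause results — contradiction.
v5 = False:
  propagation gives v8=True, v2=True, v4=True; an empty clause results — contradiction.
Every branch closes, so no satisfying assignment exists.

UNSATISFIABLE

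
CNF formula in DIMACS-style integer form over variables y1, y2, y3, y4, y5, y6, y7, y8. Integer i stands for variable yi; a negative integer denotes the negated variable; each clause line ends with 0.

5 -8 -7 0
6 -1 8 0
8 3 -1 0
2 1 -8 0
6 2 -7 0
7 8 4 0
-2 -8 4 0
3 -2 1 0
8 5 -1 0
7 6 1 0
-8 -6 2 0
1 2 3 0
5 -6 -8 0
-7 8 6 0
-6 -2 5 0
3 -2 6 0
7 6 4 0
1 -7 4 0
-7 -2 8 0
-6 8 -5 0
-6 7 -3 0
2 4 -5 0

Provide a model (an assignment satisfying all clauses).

y1 = T, y2 = T, y3 = F, y4 = T, y5 = T, y6 = T, y7 = F, y8 = T

Check each clause:
  1. (~y7 | ~y8 | y5) — ~y7 is true.
  2. (y6 | ~y1 | y8) — y8 is true.
  3. (y3 | ~y1 | y8) — y8 is true.
  4. (y2 | y1 | ~y8) — y1 is true.
  5. (y6 | y2 | ~y7) — ~y7 is true.
  6. (y8 | y7 | y4) — y8 is true.
  7. (~y8 | y4 | ~y2) — y4 is true.
  8. (~y2 | y3 | y1) — y1 is true.
  9. (y8 | ~y1 | y5) — y8 is true.
  10. (y1 | y7 | y6) — y1 is true.
  11. (y2 | ~y8 | ~y6) — y2 is true.
  12. (y3 | y1 | y2) — y1 is true.
  13. (y5 | ~y6 | ~y8) — y5 is true.
  14. (y8 | y6 | ~y7) — y8 is true.
  15. (~y6 | y5 | ~y2) — y5 is true.
  16. (y6 | y3 | ~y2) — y6 is true.
  17. (y4 | y6 | y7) — y4 is true.
  18. (y1 | y4 | ~y7) — y1 is true.
  19. (y8 | ~y2 | ~y7) — y8 is true.
  20. (y8 | ~y5 | ~y6) — y8 is true.
  21. (y7 | ~y3 | ~y6) — ~y3 is true.
  22. (~y5 | y4 | y2) — y2 is true.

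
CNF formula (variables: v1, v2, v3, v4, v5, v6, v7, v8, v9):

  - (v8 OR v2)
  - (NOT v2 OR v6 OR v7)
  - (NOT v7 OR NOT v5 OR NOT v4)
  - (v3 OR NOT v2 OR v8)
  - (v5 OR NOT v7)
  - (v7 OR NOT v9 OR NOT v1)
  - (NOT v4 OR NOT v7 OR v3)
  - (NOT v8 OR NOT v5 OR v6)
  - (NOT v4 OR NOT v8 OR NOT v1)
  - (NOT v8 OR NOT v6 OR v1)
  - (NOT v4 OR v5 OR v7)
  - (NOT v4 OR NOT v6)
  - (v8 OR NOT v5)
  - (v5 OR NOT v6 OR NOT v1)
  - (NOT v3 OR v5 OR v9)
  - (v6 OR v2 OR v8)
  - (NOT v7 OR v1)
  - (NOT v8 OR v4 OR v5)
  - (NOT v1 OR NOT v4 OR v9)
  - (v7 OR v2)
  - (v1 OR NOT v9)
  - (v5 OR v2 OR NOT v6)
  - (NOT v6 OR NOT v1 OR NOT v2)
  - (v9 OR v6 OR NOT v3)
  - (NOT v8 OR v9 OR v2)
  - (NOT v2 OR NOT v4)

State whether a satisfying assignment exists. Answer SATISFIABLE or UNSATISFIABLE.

SATISFIABLE

Try v1 = True.
For the remaining variables, v2 = False, v3 = False, v4 = False, v5 = True, v6 = True, v7 = True, v8 = True, v9 = True works.
Every clause has at least one true literal under this assignment.
So v1=True  v2=False  v3=False  v4=False  v5=True  v6=True  v7=True  v8=True  v9=True is a satisfying assignment.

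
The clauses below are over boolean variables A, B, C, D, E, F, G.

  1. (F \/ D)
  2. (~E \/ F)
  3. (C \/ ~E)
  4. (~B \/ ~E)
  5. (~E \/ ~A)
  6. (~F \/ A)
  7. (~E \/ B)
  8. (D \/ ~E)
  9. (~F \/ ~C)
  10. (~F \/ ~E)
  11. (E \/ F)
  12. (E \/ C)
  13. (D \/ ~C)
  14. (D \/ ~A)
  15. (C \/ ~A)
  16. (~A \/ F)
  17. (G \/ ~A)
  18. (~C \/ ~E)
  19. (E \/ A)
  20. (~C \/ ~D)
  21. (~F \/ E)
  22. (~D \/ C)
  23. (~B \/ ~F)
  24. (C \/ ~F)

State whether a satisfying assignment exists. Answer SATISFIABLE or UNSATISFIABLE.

E = True:
  propagation gives F=True; an empty clause results — contradiction.
E = False:
  propagation gives F=True; an empty clause results — contradiction.
Every branch closes, so no satisfying assignment exists.

UNSATISFIABLE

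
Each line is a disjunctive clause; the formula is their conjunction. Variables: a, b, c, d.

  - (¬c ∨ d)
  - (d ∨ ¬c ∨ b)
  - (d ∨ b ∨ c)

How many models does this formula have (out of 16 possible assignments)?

10

Case analysis on c and d:
  c=1, d=1: remaining (a,b) ∈ {(0,0); (0,1); (1,0); (1,1)} — 4.
  c=1, d=0: a clause becomes empty — 0.
  c=0, d=1: remaining (a,b) ∈ {(0,0); (0,1); (1,0); (1,1)} — 4.
  c=0, d=0: remaining (a,b) ∈ {(0,1); (1,1)} — 2.
Total: 4 + 0 + 4 + 2 = 10.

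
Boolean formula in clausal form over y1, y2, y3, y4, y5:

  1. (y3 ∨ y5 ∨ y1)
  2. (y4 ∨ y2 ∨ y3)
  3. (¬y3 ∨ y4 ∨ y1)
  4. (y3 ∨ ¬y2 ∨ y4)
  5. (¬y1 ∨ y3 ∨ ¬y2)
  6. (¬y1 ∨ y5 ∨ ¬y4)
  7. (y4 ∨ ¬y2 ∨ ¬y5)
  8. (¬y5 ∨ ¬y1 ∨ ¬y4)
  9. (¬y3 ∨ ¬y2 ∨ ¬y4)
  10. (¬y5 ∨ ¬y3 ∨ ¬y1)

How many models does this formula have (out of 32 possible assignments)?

6

Satisfying assignments:
  y1=0 y2=0 y3=0 y4=1 y5=1
  y1=0 y2=0 y3=1 y4=1 y5=0
  y1=0 y2=0 y3=1 y4=1 y5=1
  y1=0 y2=1 y3=0 y4=1 y5=1
  y1=1 y2=0 y3=1 y4=0 y5=0
  y1=1 y2=1 y3=1 y4=0 y5=0
Count: 6.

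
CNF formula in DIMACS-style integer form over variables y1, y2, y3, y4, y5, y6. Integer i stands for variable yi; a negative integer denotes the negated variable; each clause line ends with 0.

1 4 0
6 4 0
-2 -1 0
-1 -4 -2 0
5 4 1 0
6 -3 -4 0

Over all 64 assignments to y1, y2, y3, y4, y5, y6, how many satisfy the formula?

22

Split on y4, then y1.
  y4=1, y1=1: y5 free; 3 ways for (y2,y3,y6) × 2^1 = 6.
  y4=1, y1=0: y2, y5 free; 3 ways for (y3,y6) × 2^2 = 12.
  y4=0, y1=1: remaining (y2,y3,y5,y6) ∈ {(0,0,0,1); (0,0,1,1); (0,1,0,1); (0,1,1,1)} — 4.
  y4=0, y1=0: a clause becomes empty — 0.
Total: 6 + 12 + 4 + 0 = 22.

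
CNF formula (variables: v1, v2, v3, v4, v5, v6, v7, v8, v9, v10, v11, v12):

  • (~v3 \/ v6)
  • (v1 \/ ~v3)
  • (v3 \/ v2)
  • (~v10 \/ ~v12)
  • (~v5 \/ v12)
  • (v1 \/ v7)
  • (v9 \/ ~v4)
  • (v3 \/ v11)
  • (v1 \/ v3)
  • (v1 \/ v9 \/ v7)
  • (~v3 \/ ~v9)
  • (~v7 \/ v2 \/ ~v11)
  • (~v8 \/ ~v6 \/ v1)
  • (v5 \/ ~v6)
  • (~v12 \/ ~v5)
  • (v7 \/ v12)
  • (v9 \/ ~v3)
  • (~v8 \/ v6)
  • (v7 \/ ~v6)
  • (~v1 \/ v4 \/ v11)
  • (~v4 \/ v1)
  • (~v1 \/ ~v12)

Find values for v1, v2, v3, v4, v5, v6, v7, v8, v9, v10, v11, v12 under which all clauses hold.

v2 occurs only positively in the remaining clauses — set v2 = True.
v8 occurs only negated in the remaining clauses — set v8 = False.
Try v1 = True.
  then v12 is forced to False.
  then v5 is forced to False.
  then v6 is forced to False.
  then v3 is forced to False.
  then v11 is forced to True.
  then v7 is forced to True.
Try v4 = False.
v9, v10 are now unconstrained; take v9 = False, v10 = False.
Every clause has at least one true literal under this assignment.

v1=1, v2=1, v3=0, v4=0, v5=0, v6=0, v7=1, v8=0, v9=0, v10=0, v11=1, v12=0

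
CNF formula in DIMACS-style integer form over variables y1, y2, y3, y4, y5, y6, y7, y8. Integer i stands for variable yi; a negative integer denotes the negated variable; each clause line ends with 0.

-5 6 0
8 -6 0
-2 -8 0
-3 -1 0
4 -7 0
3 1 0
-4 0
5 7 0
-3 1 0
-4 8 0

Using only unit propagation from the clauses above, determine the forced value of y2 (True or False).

False

(!y4) is a unit clause: y4 = False.
(y4 || !y7): since y4 = False, the clause reduces to (!y7). y7 = False.
(y7 || y5) with y7 = False leaves only y5, so y5 = True.
In (!y5 || y6), !y5 is now false; y6 must hold, so y6 = True.
In (!y6 || y8), !y6 is now false; y8 must hold, so y8 = True.
In (!y8 || !y2), !y8 is now false; !y2 must hold, so y2 = False.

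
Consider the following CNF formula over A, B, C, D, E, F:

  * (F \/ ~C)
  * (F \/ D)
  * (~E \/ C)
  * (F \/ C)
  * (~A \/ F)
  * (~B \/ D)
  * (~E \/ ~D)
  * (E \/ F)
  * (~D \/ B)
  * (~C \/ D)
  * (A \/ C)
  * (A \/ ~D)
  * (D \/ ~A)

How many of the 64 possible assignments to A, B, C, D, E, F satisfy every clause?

Satisfying assignments:
  A=T B=T C=F D=T E=F F=T
  A=T B=T C=T D=T E=F F=T
That's 2 in total.

2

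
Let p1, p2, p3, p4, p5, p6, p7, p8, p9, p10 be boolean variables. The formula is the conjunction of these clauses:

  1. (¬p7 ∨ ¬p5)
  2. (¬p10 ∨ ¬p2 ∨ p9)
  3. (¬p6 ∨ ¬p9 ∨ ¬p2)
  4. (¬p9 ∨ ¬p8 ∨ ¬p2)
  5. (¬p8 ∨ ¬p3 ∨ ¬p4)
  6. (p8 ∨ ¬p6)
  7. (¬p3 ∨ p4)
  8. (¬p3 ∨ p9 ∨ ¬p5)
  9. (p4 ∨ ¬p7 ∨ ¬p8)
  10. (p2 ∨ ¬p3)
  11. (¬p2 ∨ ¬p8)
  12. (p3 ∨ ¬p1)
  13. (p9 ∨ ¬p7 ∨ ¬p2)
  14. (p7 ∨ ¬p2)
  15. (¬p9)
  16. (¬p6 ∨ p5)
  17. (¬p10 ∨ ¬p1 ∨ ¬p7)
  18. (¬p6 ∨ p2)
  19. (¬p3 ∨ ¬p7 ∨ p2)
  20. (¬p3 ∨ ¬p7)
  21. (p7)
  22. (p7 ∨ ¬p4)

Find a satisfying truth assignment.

The clause (¬p9) is unit: p9 must be False.
The clause (p7) is unit: p7 must be True.
Unit propagation: (¬p5) forces p5 = False.
The clause (¬p2) is unit: p2 must be False.
Unit propagation: (¬p3) forces p3 = False.
The clause (¬p1) is unit: p1 must be False.
The clause (¬p6) is unit: p6 must be False.
p4 occurs only positively in the remaining clauses — set p4 = True.
Pure literal: p8 appears only negated; assign p8 = False.
p10 is now unconstrained; take p10 = False.

p1=F  p2=F  p3=F  p4=T  p5=F  p6=F  p7=T  p8=F  p9=F  p10=F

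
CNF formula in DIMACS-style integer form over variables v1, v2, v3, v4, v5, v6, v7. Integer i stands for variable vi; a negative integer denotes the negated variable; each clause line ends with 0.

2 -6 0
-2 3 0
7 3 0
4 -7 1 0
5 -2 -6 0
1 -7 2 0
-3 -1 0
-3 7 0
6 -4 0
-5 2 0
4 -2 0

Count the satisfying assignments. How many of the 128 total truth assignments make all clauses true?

2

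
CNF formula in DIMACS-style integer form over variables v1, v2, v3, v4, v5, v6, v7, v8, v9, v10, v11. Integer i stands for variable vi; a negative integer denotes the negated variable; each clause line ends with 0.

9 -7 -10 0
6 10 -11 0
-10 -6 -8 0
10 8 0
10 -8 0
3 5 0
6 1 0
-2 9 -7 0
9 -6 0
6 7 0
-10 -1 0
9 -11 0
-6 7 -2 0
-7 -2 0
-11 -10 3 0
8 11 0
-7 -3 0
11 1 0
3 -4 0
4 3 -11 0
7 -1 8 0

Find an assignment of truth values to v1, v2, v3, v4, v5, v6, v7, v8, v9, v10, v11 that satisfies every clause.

Pure literal: v2 appears only negated; assign v2 = False.
Pure literal: v9 appears only positively; assign v9 = True.
Try v1 = False.
  then v6 is forced to True.
  then v11 is forced to True.
Set v3 = True and propagate.
  then v7 is forced to False.
Try v8 = False.
  then v10 is forced to True.
v4, v5 are now unconstrained; take v4 = True, v5 = False.

v1=0, v2=0, v3=1, v4=1, v5=0, v6=1, v7=0, v8=0, v9=1, v10=1, v11=1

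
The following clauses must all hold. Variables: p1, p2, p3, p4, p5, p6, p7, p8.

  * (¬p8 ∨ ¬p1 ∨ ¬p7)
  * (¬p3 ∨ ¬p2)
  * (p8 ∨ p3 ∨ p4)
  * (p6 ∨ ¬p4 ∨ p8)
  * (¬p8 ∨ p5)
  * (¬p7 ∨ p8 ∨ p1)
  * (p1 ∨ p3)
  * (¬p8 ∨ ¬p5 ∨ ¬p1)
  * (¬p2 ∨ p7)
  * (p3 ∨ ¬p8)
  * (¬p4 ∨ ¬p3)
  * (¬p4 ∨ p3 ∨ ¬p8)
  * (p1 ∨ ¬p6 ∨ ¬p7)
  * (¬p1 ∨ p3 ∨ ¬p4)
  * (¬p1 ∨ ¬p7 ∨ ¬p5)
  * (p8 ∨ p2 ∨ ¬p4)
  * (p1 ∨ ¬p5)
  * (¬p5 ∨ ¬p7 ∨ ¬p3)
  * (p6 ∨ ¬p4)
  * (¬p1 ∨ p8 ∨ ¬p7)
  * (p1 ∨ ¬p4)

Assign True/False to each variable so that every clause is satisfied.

p1=1  p2=0  p3=1  p4=0  p5=0  p6=1  p7=0  p8=0

Try p1 = True.
Set p2 = False and propagate.
Branch on p3: take p3 = True.
  then p4 is forced to False.
For the remaining variables, p5 = False, p6 = True, p7 = False, p8 = False works.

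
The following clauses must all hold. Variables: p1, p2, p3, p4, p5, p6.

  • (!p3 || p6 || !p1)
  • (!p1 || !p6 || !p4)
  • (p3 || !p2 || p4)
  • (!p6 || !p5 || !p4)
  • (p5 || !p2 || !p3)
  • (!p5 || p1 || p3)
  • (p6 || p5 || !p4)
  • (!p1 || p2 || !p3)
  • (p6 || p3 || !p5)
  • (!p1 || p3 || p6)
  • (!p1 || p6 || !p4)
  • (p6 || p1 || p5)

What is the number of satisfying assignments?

14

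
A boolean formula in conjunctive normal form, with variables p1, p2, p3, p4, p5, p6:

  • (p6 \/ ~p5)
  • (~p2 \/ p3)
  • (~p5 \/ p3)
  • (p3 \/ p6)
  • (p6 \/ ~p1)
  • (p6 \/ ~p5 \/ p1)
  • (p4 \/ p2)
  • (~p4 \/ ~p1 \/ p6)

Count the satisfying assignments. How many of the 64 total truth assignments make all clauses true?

Case analysis on p6 and p1:
  p6=1, p1=1: 7 of the 16 assignments to (p2,p3,p4,p5) work.
  p6=1, p1=0: 7 of the 16 assignments to (p2,p3,p4,p5) work.
  p6=0, p1=1: a clause becomes empty — 0.
  p6=0, p1=0: remaining (p2,p3,p4,p5) ∈ {(0,1,1,0); (1,1,0,0); (1,1,1,0)} — 3.
Total: 7 + 7 + 0 + 3 = 17.

17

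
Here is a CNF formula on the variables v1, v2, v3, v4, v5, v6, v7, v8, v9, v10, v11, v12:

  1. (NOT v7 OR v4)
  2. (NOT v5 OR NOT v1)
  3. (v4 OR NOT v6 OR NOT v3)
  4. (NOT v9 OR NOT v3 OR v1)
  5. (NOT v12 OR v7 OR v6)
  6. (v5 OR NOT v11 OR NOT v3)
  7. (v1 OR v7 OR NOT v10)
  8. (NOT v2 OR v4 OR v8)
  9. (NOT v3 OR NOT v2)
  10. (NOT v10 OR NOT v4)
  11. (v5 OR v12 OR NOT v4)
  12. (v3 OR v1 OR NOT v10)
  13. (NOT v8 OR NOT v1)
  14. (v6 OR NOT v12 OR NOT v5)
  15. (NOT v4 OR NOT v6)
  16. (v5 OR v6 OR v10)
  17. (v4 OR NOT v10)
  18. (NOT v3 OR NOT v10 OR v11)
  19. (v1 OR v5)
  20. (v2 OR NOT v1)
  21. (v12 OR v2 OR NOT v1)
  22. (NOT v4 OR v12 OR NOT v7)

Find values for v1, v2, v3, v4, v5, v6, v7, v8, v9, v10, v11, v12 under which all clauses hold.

v1=False, v2=False, v3=False, v4=False, v5=True, v6=True, v7=False, v8=True, v9=False, v10=False, v11=True, v12=True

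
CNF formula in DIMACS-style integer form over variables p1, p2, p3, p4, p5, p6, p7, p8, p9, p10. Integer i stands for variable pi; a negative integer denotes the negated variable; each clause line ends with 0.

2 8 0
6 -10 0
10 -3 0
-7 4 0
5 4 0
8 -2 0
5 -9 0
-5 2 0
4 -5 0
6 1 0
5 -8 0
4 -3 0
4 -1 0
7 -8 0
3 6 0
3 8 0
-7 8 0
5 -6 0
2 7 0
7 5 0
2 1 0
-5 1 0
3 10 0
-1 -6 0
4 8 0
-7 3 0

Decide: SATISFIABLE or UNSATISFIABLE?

UNSATISFIABLE

p5 = True:
  propagation gives p2=True, p8=True, p4=True, p7=True; an empty clause results — contradiction.
p5 = False:
  propagation gives p4=True, p9=False, p8=False, p2=True; an empty clause results — contradiction.
Every branch closes, so no satisfying assignment exists.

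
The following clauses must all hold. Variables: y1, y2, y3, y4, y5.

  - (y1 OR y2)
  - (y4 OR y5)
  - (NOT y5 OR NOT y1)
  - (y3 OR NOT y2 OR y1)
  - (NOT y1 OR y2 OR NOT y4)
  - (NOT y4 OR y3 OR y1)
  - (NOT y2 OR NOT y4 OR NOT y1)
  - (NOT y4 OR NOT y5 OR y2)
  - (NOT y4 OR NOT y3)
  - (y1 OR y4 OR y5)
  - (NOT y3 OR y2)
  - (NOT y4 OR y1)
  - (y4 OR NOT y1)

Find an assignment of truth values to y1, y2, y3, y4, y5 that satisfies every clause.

Branch on y1: take y1 = False.
  then y2 is forced to True.
  then y3 is forced to True.
  then y4 is forced to False.
  then y5 is forced to True.

y1 = F, y2 = T, y3 = T, y4 = F, y5 = T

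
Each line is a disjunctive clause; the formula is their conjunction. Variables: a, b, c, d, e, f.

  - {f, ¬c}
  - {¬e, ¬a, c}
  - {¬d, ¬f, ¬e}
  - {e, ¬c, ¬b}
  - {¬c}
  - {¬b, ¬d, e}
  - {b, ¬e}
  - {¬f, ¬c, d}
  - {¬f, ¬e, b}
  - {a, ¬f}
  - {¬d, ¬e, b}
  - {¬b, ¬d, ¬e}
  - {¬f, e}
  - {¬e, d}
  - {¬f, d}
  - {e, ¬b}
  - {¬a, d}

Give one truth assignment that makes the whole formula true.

The clause (¬c) is unit: c must be False.
Pure literal: f appears only negated; assign f = False.
Set a = False and propagate.
Set b = False and propagate.
  then e is forced to False.
d is now unconstrained; take d = False.
Every clause has at least one true literal under this assignment.
Check each clause:
  1. {¬c, f} — ¬c is true.
  2. {¬a, c, ¬e} — ¬a is true.
  3. {¬f, ¬e, ¬d} — ¬f is true.
  4. {¬b, ¬c, e} — ¬c is true.
  5. {¬c} — ¬c is true.
  6. {¬d, ¬b, e} — ¬d is true.
  7. {¬e, b} — ¬e is true.
  8. {¬f, d, ¬c} — ¬f is true.
  9. {¬e, ¬f, b} — ¬f is true.
  10. {¬f, a} — ¬f is true.
  11. {b, ¬e, ¬d} — ¬e is true.
  12. {¬b, ¬e, ¬d} — ¬e is true.
  13. {¬f, e} — ¬f is true.
  14. {d, ¬e} — ¬e is true.
  15. {d, ¬f} — ¬f is true.
  16. {¬b, e} — ¬b is true.
  17. {d, ¬a} — ¬a is true.

a = 0  b = 0  c = 0  d = 0  e = 0  f = 0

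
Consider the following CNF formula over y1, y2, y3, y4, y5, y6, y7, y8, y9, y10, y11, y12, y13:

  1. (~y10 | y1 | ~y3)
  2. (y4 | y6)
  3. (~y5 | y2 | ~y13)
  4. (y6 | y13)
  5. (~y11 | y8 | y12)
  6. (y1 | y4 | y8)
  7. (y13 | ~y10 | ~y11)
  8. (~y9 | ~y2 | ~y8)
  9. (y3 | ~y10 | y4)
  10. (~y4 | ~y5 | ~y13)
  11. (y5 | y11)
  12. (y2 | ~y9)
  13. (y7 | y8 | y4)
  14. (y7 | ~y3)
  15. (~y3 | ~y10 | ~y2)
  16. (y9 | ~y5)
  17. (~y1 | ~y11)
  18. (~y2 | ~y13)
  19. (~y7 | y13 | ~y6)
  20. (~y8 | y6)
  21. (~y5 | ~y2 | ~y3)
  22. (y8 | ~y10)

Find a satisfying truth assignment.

Pure literal: y10 appears only negated; assign y10 = False.
Branch on y1: take y1 = False.
Set y2 = False and propagate.
  then y9 is forced to False.
  then y5 is forced to False.
  then y11 is forced to True.
Try y3 = True.
  then y7 is forced to True.
The remaining clauses are satisfied by y4 = False, y6 = True, y8 = True, y12 = False, y13 = True.
Every clause has at least one true literal under this assignment.

y1=False, y2=False, y3=True, y4=False, y5=False, y6=True, y7=True, y8=True, y9=False, y10=False, y11=True, y12=False, y13=True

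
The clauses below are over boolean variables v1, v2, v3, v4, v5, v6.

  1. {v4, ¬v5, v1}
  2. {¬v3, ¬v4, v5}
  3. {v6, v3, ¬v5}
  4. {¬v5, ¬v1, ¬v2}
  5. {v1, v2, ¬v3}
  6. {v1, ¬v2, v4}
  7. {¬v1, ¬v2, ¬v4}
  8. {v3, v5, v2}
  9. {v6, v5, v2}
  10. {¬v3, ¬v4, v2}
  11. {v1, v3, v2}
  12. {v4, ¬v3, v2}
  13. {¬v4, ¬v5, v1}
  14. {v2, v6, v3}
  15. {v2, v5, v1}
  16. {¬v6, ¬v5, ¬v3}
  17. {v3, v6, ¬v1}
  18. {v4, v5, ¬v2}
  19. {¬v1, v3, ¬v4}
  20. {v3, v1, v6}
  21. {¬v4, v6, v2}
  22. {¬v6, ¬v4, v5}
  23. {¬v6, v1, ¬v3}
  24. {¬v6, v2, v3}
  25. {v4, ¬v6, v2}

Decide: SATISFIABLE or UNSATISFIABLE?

v2 = True:
  v1 = True:
    propagation gives v5=False, v4=False; an empty clause results — contradiction.
  v1 = False:
    propagation gives v4=True, v5=False, v3=False, v6=True; an empty clause results — contradiction.
v2 = False:
  v3 = True:
    propagation gives v1=True, v4=False; an empty clause results — contradiction.
  v3 = False:
    propagation gives v5=True, v6=True; an empty clause results — contradiction.
Every branch closes, so no satisfying assignment exists.

UNSATISFIABLE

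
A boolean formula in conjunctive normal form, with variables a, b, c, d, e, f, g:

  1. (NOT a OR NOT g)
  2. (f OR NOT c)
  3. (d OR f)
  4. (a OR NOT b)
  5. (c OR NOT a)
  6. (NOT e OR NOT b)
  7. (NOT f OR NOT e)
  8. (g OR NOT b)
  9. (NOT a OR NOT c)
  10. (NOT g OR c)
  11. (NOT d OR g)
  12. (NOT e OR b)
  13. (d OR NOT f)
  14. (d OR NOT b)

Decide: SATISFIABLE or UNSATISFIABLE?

SATISFIABLE

e occurs only negated in the remaining clauses — set e = False.
Set a = False and propagate.
  then b is forced to False.
Try c = True.
  then f is forced to True.
  then d is forced to True.
  then g is forced to True.
So a=F, b=F, c=T, d=T, e=F, f=T, g=T is a satisfying assignment.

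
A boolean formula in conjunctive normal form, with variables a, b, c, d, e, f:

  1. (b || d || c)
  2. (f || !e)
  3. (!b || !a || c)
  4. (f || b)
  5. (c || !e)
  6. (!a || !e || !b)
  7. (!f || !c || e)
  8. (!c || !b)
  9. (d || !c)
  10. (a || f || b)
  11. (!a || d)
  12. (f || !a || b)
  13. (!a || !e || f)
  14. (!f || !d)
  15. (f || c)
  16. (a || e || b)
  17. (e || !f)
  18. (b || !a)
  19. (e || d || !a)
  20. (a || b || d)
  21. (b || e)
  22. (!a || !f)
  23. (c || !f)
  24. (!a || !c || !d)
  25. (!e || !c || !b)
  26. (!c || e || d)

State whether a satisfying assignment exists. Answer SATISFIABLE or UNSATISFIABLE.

UNSATISFIABLE

a = True:
  propagation gives d=True, f=False, e=False, b=True; an empty clause results — contradiction.
a = False:
  c = True:
    propagation gives b=False, f=True, e=True, d=True; an empty clause results — contradiction.
  c = False:
    propagation gives e=False, f=True; an empty clause results — contradiction.
Every branch closes, so no satisfying assignment exists.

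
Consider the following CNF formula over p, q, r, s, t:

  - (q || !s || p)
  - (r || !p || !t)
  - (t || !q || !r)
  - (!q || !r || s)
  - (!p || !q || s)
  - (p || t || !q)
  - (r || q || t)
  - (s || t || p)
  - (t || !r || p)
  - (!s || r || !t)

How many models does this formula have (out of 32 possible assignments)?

10

Case analysis on t and p:
  t=1, p=1: remaining (q,r,s) ∈ {(0,1,0); (0,1,1); (1,1,1)} — 3.
  t=1, p=0: remaining (q,r,s) ∈ {(0,0,0); (0,1,0); (1,0,0); (1,1,1)} — 4.
  t=0, p=1: remaining (q,r,s) ∈ {(0,1,0); (0,1,1); (1,0,1)} — 3.
  t=0, p=0: a clause becomes empty — 0.
Total: 3 + 4 + 3 + 0 = 10.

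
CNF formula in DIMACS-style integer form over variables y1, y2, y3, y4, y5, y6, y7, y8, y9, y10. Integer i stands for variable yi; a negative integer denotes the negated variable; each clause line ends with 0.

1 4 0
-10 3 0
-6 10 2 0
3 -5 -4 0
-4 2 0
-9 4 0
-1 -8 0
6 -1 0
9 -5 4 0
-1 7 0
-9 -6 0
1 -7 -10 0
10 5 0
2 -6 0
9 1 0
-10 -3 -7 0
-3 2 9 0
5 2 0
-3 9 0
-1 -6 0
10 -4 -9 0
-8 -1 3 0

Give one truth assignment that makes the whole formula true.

y1 = 0, y2 = 1, y3 = 1, y4 = 1, y5 = 0, y6 = 0, y7 = 0, y8 = 0, y9 = 1, y10 = 1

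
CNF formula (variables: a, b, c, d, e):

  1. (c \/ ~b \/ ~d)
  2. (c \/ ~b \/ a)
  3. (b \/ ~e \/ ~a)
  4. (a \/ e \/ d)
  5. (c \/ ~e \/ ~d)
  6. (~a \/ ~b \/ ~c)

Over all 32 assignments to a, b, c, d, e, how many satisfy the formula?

14

Split on a, then b.
  a=1, b=1: remaining (c,d,e) ∈ {(0,0,0); (0,0,1)} — 2.
  a=1, b=0: remaining (c,d,e) ∈ {(0,0,0); (0,1,0); (1,0,0); (1,1,0)} — 4.
  a=0, b=1: remaining (c,d,e) ∈ {(1,0,1); (1,1,0); (1,1,1)} — 3.
  a=0, b=0: 5 of the 8 assignments to (c,d,e) work.
Total: 2 + 4 + 3 + 5 = 14.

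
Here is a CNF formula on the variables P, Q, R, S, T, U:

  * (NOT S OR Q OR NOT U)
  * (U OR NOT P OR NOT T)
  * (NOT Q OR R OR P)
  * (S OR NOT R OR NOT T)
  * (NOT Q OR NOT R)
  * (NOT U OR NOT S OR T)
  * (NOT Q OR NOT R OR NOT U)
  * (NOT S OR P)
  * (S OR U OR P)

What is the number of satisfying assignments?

15

Split on S, then U.
  S=T, U=T: remaining (P,Q,R,T) ∈ {(T,T,F,T)} — 1.
  S=T, U=F: remaining (P,Q,R,T) ∈ {(T,F,F,F); (T,F,T,F); (T,T,F,F)} — 3.
  S=F, U=T: 8 of the 16 assignments to (P,Q,R,T) work.
  S=F, U=F: remaining (P,Q,R,T) ∈ {(T,F,F,F); (T,F,T,F); (T,T,F,F)} — 3.
Total: 1 + 3 + 8 + 3 = 15.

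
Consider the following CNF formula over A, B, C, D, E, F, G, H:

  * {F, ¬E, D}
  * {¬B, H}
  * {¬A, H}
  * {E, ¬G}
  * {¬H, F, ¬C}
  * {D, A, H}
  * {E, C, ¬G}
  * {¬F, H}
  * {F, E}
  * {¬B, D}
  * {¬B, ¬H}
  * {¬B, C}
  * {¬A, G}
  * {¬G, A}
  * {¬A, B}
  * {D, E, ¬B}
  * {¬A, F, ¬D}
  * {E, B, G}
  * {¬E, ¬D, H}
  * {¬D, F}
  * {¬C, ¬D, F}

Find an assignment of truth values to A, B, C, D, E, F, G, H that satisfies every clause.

A = 0, B = 0, C = 1, D = 0, E = 1, F = 1, G = 0, H = 1

Set A = False and propagate.
  then G is forced to False.
Branch on B: take B = False.
  then E is forced to True.
Branch on C: take C = True.
For the remaining variables, D = False, F = True, H = True works.
Every clause has at least one true literal under this assignment.
Check each clause:
  1. {F, ¬E, D} — F is true.
  2. {H, ¬B} — H is true.
  3. {H, ¬A} — H is true.
  4. {E, ¬G} — ¬G is true.
  5. {F, ¬C, ¬H} — F is true.
  6. {H, A, D} — H is true.
  7. {¬G, C, E} — ¬G is true.
  8. {H, ¬F} — H is true.
  9. {E, F} — E is true.
  10. {¬B, D} — ¬B is true.
  11. {¬B, ¬H} — ¬B is true.
  12. {C, ¬B} — C is true.
  13. {¬A, G} — ¬A is true.
  14. {A, ¬G} — ¬G is true.
  15. {B, ¬A} — ¬A is true.
  16. {D, E, ¬B} — E is true.
  17. {F, ¬A, ¬D} — ¬D is true.
  18. {G, E, B} — E is true.
  19. {H, ¬E, ¬D} — H is true.
  20. {F, ¬D} — ¬D is true.
  21. {¬D, F, ¬C} — ¬D is true.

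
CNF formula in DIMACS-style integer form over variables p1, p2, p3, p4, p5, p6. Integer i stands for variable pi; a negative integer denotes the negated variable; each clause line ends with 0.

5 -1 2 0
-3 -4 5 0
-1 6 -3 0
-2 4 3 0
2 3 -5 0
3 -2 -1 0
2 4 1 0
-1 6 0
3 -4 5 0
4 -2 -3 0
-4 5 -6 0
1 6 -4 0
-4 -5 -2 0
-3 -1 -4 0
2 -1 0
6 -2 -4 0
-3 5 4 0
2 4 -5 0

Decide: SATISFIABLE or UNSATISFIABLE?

SATISFIABLE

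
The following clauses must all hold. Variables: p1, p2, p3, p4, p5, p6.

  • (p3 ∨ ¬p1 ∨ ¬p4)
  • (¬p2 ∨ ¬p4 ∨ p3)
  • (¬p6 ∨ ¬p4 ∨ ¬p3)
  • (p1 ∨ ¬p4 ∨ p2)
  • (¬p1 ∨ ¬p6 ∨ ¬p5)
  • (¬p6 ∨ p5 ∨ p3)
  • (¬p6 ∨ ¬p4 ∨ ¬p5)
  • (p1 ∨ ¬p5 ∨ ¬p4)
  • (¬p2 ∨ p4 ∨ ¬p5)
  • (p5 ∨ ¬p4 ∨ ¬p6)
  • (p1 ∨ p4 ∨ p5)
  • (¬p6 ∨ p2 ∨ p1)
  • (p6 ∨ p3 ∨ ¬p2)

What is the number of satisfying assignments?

14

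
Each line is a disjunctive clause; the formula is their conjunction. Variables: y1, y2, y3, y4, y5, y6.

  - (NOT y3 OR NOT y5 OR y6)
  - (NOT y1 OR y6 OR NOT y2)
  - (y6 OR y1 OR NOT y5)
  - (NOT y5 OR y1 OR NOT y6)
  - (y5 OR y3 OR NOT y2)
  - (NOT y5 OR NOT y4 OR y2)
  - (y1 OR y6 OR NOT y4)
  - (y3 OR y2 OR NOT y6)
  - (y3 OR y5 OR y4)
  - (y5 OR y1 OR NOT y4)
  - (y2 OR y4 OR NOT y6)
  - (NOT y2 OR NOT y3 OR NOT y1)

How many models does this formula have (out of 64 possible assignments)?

Split on y5, then y6.
  y5=1, y6=1: remaining (y1,y2,y3,y4) ∈ {(1,1,0,0); (1,1,0,1)} — 2.
  y5=1, y6=0: remaining (y1,y2,y3,y4) ∈ {(1,0,0,0)} — 1.
  y5=0, y6=1: remaining (y1,y2,y3,y4) ∈ {(0,1,1,0); (1,0,1,1)} — 2.
  y5=0, y6=0: 5 of the 16 assignments to (y1,y2,y3,y4) work.
Total: 2 + 1 + 2 + 5 = 10.

10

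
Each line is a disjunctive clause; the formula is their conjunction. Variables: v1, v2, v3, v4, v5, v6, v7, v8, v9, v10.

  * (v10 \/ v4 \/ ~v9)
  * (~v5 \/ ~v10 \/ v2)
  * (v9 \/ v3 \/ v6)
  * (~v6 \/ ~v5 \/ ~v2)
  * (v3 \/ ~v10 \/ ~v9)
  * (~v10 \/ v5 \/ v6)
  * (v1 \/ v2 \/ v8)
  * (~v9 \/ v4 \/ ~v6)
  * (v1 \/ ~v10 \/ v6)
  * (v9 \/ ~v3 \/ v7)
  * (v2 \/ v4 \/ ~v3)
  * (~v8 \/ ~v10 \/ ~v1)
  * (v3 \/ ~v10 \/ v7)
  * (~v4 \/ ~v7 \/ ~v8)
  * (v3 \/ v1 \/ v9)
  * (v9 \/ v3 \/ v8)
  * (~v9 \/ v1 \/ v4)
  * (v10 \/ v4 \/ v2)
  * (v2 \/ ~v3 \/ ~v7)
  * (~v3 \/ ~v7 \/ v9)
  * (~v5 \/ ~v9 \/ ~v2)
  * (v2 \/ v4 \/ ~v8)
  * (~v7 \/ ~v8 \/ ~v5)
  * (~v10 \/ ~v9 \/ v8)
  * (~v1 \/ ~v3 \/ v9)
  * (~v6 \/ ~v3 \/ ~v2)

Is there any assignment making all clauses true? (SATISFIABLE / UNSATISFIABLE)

SATISFIABLE

Branch on v1: take v1 = False.
The remaining clauses are satisfied by v2 = False, v3 = True, v4 = True, v5 = False, v6 = True, v7 = False, v8 = True, v9 = True, v10 = True.
So v1=F  v2=F  v3=T  v4=T  v5=F  v6=T  v7=F  v8=T  v9=T  v10=T is a satisfying assignment.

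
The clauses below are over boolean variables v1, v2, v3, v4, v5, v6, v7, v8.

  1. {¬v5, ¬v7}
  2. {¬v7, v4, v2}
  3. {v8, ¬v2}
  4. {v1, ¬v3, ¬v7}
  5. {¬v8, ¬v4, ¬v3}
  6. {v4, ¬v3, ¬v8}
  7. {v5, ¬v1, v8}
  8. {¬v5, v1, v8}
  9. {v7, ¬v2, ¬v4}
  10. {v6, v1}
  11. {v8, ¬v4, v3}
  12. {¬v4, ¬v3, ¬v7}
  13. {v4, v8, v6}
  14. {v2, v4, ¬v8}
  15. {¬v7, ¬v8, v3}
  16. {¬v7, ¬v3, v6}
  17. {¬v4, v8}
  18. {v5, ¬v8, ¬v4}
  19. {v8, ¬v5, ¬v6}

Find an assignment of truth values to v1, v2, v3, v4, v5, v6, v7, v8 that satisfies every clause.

Set v1 = False and propagate.
  then v6 is forced to True.
For the remaining variables, v2 = True, v3 = False, v4 = False, v5 = False, v7 = False, v8 = True works.
Every clause has at least one true literal under this assignment.

v1 = F, v2 = T, v3 = F, v4 = F, v5 = F, v6 = T, v7 = F, v8 = T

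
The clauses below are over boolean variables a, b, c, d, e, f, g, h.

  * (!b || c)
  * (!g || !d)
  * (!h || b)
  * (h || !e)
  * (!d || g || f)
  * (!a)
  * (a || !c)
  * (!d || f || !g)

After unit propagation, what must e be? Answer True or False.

False

(!a) is a unit clause: a = False.
From (a || !c) and a = False: c = False.
In (c || !b), c is now false; !b must hold, so b = False.
(!h || b) with b = False leaves only !h, so h = False.
In (!e || h), h is now false; !e must hold, so e = False.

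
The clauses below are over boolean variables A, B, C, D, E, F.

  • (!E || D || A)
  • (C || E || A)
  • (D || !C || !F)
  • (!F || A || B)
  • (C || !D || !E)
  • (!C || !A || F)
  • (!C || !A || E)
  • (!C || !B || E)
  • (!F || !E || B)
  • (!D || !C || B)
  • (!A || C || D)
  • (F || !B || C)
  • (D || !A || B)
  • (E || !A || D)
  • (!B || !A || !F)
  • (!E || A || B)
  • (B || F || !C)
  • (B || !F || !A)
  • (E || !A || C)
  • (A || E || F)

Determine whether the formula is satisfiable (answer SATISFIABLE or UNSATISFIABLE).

Set A = False and propagate.
Branch on B: take B = True.
The remaining clauses are satisfied by C = True, D = True, E = True, F = True.
So A=F  B=T  C=T  D=T  E=T  F=T is a satisfying assignment.

SATISFIABLE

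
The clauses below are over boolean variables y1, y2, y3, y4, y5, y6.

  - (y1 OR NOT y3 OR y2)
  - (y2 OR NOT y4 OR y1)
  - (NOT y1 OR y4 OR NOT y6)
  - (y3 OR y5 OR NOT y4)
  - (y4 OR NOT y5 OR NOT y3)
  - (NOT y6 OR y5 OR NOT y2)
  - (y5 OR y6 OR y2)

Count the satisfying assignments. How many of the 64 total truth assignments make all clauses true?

26

Case analysis on y2 and y4:
  y2=1, y4=1: y1 free; 5 ways for (y3,y5,y6) × 2^1 = 10.
  y2=1, y4=0: 7 of the 16 assignments to (y1,y3,y5,y6) work.
  y2=0, y4=1: 5 of the 16 assignments to (y1,y3,y5,y6) work.
  y2=0, y4=0: remaining (y1,y3,y5,y6) ∈ {(0,0,0,1); (0,0,1,0); (0,0,1,1); (1,0,1,0)} — 4.
Total: 10 + 7 + 5 + 4 = 26.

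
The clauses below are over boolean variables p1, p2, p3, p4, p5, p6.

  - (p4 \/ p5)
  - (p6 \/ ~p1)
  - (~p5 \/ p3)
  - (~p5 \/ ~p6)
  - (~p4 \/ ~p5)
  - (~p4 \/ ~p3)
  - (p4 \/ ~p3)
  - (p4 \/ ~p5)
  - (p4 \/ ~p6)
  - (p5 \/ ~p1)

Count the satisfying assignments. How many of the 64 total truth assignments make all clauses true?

4

Satisfying assignments:
  p1=0 p2=0 p3=0 p4=1 p5=0 p6=0
  p1=0 p2=0 p3=0 p4=1 p5=0 p6=1
  p1=0 p2=1 p3=0 p4=1 p5=0 p6=0
  p1=0 p2=1 p3=0 p4=1 p5=0 p6=1
That's 4 in total.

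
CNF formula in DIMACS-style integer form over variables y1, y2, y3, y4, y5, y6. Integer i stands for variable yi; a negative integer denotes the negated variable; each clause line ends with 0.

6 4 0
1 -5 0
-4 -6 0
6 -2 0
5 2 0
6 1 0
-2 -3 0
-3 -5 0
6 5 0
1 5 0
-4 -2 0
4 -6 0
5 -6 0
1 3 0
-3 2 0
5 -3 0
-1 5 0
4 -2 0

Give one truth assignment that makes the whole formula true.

Set y1 = True and propagate.
  then y5 is forced to True.
  then y3 is forced to False.
Set y2 = False and propagate.
Branch on y4: take y4 = True.
  then y6 is forced to False.
Every clause has at least one true literal under this assignment.

y1=T, y2=F, y3=F, y4=T, y5=T, y6=F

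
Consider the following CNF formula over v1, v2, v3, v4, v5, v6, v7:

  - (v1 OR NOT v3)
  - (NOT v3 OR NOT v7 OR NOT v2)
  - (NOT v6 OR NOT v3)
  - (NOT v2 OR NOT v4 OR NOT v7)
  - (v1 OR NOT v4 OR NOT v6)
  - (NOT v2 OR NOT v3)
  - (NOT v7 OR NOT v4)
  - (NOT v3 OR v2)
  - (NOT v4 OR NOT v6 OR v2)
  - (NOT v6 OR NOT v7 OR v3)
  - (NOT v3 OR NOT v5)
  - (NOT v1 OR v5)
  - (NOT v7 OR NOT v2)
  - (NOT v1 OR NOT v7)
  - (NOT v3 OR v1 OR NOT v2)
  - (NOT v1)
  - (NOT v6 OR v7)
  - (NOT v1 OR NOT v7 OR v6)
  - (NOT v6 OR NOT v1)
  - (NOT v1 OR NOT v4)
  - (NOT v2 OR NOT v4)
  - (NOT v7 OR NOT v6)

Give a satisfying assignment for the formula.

v1 = 0, v2 = 0, v3 = 0, v4 = 1, v5 = 1, v6 = 0, v7 = 0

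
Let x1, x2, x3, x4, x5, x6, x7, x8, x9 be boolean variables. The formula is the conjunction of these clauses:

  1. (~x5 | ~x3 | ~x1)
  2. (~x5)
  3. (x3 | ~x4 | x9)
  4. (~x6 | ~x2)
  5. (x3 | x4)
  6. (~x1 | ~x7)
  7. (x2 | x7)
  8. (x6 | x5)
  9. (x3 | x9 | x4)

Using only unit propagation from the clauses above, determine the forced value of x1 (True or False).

False

(~x5) stands alone — x5 = False.
(x5 | x6) with x5 = False leaves only x6, so x6 = True.
In (~x2 | ~x6), ~x6 is now false; ~x2 must hold, so x2 = False.
(x2 | x7): since x2 = False, the clause reduces to (x7). x7 = True.
In (~x7 | ~x1), ~x7 is now false; ~x1 must hold, so x1 = False.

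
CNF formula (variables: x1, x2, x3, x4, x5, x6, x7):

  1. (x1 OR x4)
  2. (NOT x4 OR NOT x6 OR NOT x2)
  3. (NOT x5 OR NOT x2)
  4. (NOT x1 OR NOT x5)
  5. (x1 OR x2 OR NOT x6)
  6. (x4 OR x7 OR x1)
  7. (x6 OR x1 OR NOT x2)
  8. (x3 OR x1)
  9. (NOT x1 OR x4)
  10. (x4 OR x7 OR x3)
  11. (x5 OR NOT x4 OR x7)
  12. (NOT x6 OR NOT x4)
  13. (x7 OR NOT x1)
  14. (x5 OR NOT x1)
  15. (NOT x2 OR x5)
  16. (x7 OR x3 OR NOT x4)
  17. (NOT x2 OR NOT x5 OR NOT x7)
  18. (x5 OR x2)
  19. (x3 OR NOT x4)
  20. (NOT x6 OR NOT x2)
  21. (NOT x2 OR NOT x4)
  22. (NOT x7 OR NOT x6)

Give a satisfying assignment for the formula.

x1=0  x2=0  x3=1  x4=1  x5=1  x6=0  x7=1

Check each clause:
  1. (x4 OR x1) — x4 is true.
  2. (NOT x4 OR NOT x6 OR NOT x2) — NOT x6 is true.
  3. (NOT x5 OR NOT x2) — NOT x2 is true.
  4. (NOT x1 OR NOT x5) — NOT x1 is true.
  5. (x1 OR NOT x6 OR x2) — NOT x6 is true.
  6. (x4 OR x1 OR x7) — x4 is true.
  7. (NOT x2 OR x6 OR x1) — NOT x2 is true.
  8. (x1 OR x3) — x3 is true.
  9. (NOT x1 OR x4) — x4 is true.
  10. (x3 OR x7 OR x4) — x3 is true.
  11. (x7 OR NOT x4 OR x5) — x5 is true.
  12. (NOT x4 OR NOT x6) — NOT x6 is true.
  13. (x7 OR NOT x1) — NOT x1 is true.
  14. (x5 OR NOT x1) — x5 is true.
  15. (NOT x2 OR x5) — x5 is true.
  16. (x3 OR x7 OR NOT x4) — x3 is true.
  17. (NOT x7 OR NOT x5 OR NOT x2) — NOT x2 is true.
  18. (x5 OR x2) — x5 is true.
  19. (x3 OR NOT x4) — x3 is true.
  20. (NOT x6 OR NOT x2) — NOT x6 is true.
  21. (NOT x2 OR NOT x4) — NOT x2 is true.
  22. (NOT x6 OR NOT x7) — NOT x6 is true.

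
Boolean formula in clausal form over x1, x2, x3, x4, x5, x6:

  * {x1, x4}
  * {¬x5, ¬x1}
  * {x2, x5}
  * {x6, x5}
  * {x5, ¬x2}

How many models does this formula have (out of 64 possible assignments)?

8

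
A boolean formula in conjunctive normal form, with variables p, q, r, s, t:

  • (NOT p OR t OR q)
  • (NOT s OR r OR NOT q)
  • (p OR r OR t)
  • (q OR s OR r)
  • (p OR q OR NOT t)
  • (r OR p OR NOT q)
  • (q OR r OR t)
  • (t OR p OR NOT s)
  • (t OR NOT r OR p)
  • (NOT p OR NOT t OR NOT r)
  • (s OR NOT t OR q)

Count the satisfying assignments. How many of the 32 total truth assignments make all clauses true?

Satisfying assignments:
  p=0 q=1 r=1 s=0 t=1
  p=0 q=1 r=1 s=1 t=1
  p=1 q=0 r=0 s=1 t=1
  p=1 q=1 r=0 s=0 t=0
  p=1 q=1 r=0 s=0 t=1
  p=1 q=1 r=1 s=0 t=0
  p=1 q=1 r=1 s=1 t=0
Count: 7.

7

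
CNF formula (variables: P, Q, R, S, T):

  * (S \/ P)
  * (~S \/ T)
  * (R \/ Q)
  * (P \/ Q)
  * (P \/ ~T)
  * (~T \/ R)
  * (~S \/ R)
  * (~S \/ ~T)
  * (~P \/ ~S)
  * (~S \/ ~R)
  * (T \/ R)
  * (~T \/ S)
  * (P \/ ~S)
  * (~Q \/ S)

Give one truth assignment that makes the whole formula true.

P = True  Q = False  R = True  S = False  T = False

Try P = True.
  then S is forced to False.
  then T is forced to False.
  then R is forced to True.
  then Q is forced to False.
Check each clause:
  1. (P \/ S) — P is true.
  2. (~S \/ T) — ~S is true.
  3. (R \/ Q) — R is true.
  4. (Q \/ P) — P is true.
  5. (P \/ ~T) — P is true.
  6. (~T \/ R) — R is true.
  7. (~S \/ R) — R is true.
  8. (~S \/ ~T) — ~T is true.
  9. (~S \/ ~P) — ~S is true.
  10. (~S \/ ~R) — ~S is true.
  11. (R \/ T) — R is true.
  12. (~T \/ S) — ~T is true.
  13. (P \/ ~S) — P is true.
  14. (~Q \/ S) — ~Q is true.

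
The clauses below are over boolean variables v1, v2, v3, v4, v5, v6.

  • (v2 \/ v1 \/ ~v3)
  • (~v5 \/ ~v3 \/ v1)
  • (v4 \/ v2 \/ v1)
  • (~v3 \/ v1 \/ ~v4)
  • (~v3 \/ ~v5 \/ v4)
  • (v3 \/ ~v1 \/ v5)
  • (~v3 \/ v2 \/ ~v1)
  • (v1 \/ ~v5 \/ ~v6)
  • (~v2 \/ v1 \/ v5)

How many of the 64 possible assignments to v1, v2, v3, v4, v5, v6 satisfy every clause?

19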